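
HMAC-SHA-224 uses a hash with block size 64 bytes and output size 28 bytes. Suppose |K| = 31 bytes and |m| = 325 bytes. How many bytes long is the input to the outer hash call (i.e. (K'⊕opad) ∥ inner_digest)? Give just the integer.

92

Key is 31 ≤ 64 bytes, zero-padded: |K'| = 64.
Outer input = (K'⊕opad) ∥ H(inner) → 64 + 28 = 92 bytes.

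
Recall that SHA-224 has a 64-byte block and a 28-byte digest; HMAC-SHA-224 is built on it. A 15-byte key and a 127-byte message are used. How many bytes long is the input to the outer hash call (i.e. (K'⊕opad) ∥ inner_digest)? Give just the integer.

92

Key is 15 ≤ 64 bytes, zero-padded: |K'| = 64.
Outer input = (K'⊕opad) ∥ H(inner) → 64 + 28 = 92 bytes.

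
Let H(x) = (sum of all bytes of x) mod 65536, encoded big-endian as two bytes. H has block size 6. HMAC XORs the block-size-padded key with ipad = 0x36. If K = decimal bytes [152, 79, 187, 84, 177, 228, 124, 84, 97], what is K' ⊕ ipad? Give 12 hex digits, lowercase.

328a36363636

Key decimal bytes [152, 79, 187, 84, 177, 228, 124, 84, 97] = 98 4f bb 54 b1 e4 7c 54 61 is 9 bytes > B = 6, so hash it first: H(key) = 04 bc, then zero-pad to 6 bytes: K' = 04 bc 00 00 00 00.
XOR each byte with 0x36: 04⊕36=32, bc⊕36=8a, 00⊕36=36, 00⊕36=36, 00⊕36=36, 00⊕36=36.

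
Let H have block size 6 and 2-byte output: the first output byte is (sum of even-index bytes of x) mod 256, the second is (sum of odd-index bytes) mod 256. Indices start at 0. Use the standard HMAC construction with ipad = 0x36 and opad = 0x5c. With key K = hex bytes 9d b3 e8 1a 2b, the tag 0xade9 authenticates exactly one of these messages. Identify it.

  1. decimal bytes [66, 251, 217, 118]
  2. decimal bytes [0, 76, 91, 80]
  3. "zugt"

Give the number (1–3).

1

Key hex bytes 9d b3 e8 1a 2b is 5 bytes ≤ B = 6; zero-pad to 6 bytes: K' = 9d b3 e8 1a 2b 00.
K' ⊕ ipad = ab 85 de 2c 1d 36; K' ⊕ opad = c1 ef b4 46 77 5c.
m1: inner = H(ab 85 de 2c 1d 36 42 fb d9 76) = c1 58; tag = H(c1 ef b4 46 77 5c c1 58) = ade9 ← matches
m2: inner = H(ab 85 de 2c 1d 36 00 4c 5b 50) = 01 83; tag = H(c1 ef b4 46 77 5c 01 83) = ed14
m3: inner = H(ab 85 de 2c 1d 36 7a 75 67 74) = 87 d0; tag = H(c1 ef b4 46 77 5c 87 d0) = 7361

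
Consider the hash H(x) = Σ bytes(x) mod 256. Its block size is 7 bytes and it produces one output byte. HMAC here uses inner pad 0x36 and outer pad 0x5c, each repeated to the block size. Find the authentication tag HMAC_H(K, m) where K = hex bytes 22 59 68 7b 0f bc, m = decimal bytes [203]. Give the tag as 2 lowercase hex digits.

5f

Key hex bytes 22 59 68 7b 0f bc is 6 bytes ≤ B = 7; zero-pad to 7 bytes: K' = 22 59 68 7b 0f bc 00.
K' ⊕ ipad = 14 6f 5e 4d 39 8a 36.  K' ⊕ opad = 7e 05 34 27 53 e0 5c.
Inner input = (K'⊕ipad) ∥ m = 14 6f 5e 4d 39 8a 36 ∥ cb.
Inner hash: sum = 20+111+94+77+57+138+54+203 = 754; mod 256 = 242 → f2.
Outer input = (K'⊕opad) ∥ inner = 7e 05 34 27 53 e0 5c ∥ f2.
Outer hash (tag): sum = 126+5+52+39+83+224+92+242 = 863; mod 256 = 95 → 5f.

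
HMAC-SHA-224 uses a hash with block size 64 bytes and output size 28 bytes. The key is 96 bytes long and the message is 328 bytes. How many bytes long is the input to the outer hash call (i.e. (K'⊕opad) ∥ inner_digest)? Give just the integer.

Key is 96 > 64 bytes, so it is hashed to 28 bytes then zero-padded to 64: |K'| = 64.
Outer input = (K'⊕opad) ∥ H(inner) → 64 + 28 = 92 bytes.

92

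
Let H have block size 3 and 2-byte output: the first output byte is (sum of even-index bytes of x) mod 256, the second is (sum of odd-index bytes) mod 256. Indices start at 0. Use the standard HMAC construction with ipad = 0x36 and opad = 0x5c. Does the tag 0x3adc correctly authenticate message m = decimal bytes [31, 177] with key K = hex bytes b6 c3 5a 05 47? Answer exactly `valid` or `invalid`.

Key hex bytes b6 c3 5a 05 47 is 5 bytes > B = 3, so hash it first: H(key) = 57 c8, then zero-pad to 3 bytes: K' = 57 c8 00.
K' ⊕ ipad = 61 fe 36; K' ⊕ opad = 0b 94 5c.
Inner hash: even-index sum = 328 mod 256 = 72; odd-index sum = 285 mod 256 = 29 → 48 1d.
Outer hash (recomputed tag): even-index sum = 132 mod 256 = 132; odd-index sum = 220 mod 256 = 220 → 84 dc.
Recomputed tag = 84dc; claimed = 3adc → mismatch.

invalid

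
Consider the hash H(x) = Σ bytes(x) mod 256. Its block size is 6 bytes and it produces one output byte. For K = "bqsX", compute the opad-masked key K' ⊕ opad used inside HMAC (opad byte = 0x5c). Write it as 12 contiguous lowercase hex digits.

3e2d2f045c5c

Key "bqsX" = 62 71 73 58 is 4 bytes ≤ B = 6; zero-pad to 6 bytes: K' = 62 71 73 58 00 00.
XOR each byte with 0x5c: 62⊕5c=3e, 71⊕5c=2d, 73⊕5c=2f, 58⊕5c=04, 00⊕5c=5c, 00⊕5c=5c.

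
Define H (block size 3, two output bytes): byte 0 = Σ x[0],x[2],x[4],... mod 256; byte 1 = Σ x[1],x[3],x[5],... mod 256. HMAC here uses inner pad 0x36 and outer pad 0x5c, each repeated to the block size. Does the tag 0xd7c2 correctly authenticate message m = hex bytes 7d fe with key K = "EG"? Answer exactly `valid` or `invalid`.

invalid

Key "EG" = 45 47 is 2 bytes ≤ B = 3; zero-pad to 3 bytes: K' = 45 47 00.
K' ⊕ ipad = 73 71 36; K' ⊕ opad = 19 1b 5c.
Inner hash: even-index sum = 423 mod 256 = 167; odd-index sum = 238 mod 256 = 238 → a7 ee.
Outer hash (recomputed tag): even-index sum = 355 mod 256 = 99; odd-index sum = 194 mod 256 = 194 → 63 c2.
Recomputed tag = 63c2; claimed = d7c2 → mismatch.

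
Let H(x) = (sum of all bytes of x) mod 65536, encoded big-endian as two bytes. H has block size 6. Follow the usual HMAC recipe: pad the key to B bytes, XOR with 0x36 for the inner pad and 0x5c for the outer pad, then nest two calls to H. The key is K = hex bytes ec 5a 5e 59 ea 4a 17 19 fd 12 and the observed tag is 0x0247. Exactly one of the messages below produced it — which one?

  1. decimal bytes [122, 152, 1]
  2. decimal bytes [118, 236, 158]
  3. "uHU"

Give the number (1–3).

2

Key hex bytes ec 5a 5e 59 ea 4a 17 19 fd 12 is 10 bytes > B = 6, so hash it first: H(key) = 04 70, then zero-pad to 6 bytes: K' = 04 70 00 00 00 00.
K' ⊕ ipad = 32 46 36 36 36 36; K' ⊕ opad = 58 2c 5c 5c 5c 5c.
m1: inner = H(32 46 36 36 36 36 7a 98 01) = 02 63; tag = H(58 2c 5c 5c 5c 5c 02 63) = 0259
m2: inner = H(32 46 36 36 36 36 76 ec 9e) = 03 50; tag = H(58 2c 5c 5c 5c 5c 03 50) = 0247 ← matches
m3: inner = H(32 46 36 36 36 36 75 48 55) = 02 62; tag = H(58 2c 5c 5c 5c 5c 02 62) = 0258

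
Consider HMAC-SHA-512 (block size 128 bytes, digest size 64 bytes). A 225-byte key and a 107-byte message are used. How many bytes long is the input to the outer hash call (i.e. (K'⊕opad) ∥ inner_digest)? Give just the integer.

Key is 225 > 128 bytes, so it is hashed to 64 bytes then zero-padded to 128: |K'| = 128.
Outer input = (K'⊕opad) ∥ H(inner) → 128 + 64 = 192 bytes.

192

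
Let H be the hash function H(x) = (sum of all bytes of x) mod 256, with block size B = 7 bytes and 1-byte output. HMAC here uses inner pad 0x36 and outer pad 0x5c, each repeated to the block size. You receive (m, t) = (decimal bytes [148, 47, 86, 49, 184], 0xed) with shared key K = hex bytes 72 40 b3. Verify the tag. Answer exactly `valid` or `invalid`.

invalid

Key hex bytes 72 40 b3 is 3 bytes ≤ B = 7; zero-pad to 7 bytes: K' = 72 40 b3 00 00 00 00.
K' ⊕ ipad = 44 76 85 36 36 36 36; K' ⊕ opad = 2e 1c ef 5c 5c 5c 5c.
Inner hash: sum = 68+118+133+54+54+54+54+148+47+86+49+184 = 1049; mod 256 = 25 → 19.
Outer hash (recomputed tag): sum = 46+28+239+92+92+92+92+25 = 706; mod 256 = 194 → c2.
Recomputed tag = c2; claimed = ed → mismatch.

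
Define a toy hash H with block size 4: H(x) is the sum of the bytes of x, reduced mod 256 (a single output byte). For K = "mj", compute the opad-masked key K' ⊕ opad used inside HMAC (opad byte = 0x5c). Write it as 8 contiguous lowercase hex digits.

31365c5c

Key "mj" = 6d 6a is 2 bytes ≤ B = 4; zero-pad to 4 bytes: K' = 6d 6a 00 00.
XOR each byte with 0x5c: 6d⊕5c=31, 6a⊕5c=36, 00⊕5c=5c, 00⊕5c=5c.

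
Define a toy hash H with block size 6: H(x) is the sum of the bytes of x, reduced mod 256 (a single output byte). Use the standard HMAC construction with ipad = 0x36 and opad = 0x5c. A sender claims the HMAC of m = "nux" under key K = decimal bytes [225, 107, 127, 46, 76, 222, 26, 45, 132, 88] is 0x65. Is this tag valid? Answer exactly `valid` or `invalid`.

Key decimal bytes [225, 107, 127, 46, 76, 222, 26, 45, 132, 88] = e1 6b 7f 2e 4c de 1a 2d 84 58 is 10 bytes > B = 6, so hash it first: H(key) = 46, then zero-pad to 6 bytes: K' = 46 00 00 00 00 00.
K' ⊕ ipad = 70 36 36 36 36 36; K' ⊕ opad = 1a 5c 5c 5c 5c 5c.
Inner hash: sum = 112+54+54+54+54+54+110+117+120 = 729; mod 256 = 217 → d9.
Outer hash (recomputed tag): sum = 26+92+92+92+92+92+217 = 703; mod 256 = 191 → bf.
Recomputed tag = bf; claimed = 65 → mismatch.

invalid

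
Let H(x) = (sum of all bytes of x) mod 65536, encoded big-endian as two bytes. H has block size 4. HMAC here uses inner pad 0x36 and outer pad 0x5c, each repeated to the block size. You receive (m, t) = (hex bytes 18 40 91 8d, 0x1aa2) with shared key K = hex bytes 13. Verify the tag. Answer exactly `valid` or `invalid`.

invalid

Key hex bytes 13 is 1 byte ≤ B = 4; zero-pad to 4 bytes: K' = 13 00 00 00.
K' ⊕ ipad = 25 36 36 36; K' ⊕ opad = 4f 5c 5c 5c.
Inner hash: sum = 37+54+54+54+24+64+145+141 = 573 → 02 3d.
Outer hash (recomputed tag): sum = 79+92+92+92+2+61 = 418 → 01 a2.
Recomputed tag = 01a2; claimed = 1aa2 → mismatch.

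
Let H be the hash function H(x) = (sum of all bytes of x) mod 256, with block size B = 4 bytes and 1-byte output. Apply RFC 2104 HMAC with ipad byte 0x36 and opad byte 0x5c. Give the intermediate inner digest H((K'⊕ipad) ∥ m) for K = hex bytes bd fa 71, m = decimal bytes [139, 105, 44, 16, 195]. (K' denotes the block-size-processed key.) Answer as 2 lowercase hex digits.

c7

Key hex bytes bd fa 71 is 3 bytes ≤ B = 4; zero-pad to 4 bytes: K' = bd fa 71 00.
K' ⊕ ipad = 8b cc 47 36.
Inner input = 8b cc 47 36 ∥ 8b 69 2c 10 c3.
Inner hash: sum = 139+204+71+54+139+105+44+16+195 = 967; mod 256 = 199 → c7.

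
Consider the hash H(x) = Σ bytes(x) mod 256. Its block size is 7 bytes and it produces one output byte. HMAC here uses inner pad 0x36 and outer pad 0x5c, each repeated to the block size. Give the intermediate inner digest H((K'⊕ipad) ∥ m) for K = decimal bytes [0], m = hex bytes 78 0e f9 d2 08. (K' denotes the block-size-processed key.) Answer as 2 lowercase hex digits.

Key decimal bytes [0] = 00 is 1 byte ≤ B = 7; zero-pad to 7 bytes: K' = 00 00 00 00 00 00 00.
K' ⊕ ipad = 36 36 36 36 36 36 36.
Inner input = 36 36 36 36 36 36 36 ∥ 78 0e f9 d2 08.
Inner hash: sum = 54+54+54+54+54+54+54+120+14+249+210+8 = 979; mod 256 = 211 → d3.

d3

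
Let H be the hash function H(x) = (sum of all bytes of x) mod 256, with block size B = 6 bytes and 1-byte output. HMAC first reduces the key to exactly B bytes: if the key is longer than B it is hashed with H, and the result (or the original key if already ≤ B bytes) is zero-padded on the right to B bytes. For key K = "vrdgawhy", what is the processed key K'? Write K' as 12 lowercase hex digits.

|K| = 8 > B = 6, so first hash the key.
H(K): sum = 118+114+100+103+97+119+104+121 = 876; mod 256 = 108 → 6c.
Zero-pad H(K) = 6c to 6 bytes: K' = 6c 00 00 00 00 00.

6c0000000000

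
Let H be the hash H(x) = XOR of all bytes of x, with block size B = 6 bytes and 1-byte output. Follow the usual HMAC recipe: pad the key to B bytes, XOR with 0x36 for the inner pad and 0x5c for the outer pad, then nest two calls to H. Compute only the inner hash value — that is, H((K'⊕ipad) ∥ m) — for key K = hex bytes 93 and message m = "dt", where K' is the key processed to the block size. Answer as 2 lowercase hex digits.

Key hex bytes 93 is 1 byte ≤ B = 6; zero-pad to 6 bytes: K' = 93 00 00 00 00 00.
K' ⊕ ipad = a5 36 36 36 36 36.
Inner input = a5 36 36 36 36 36 ∥ 64 74.
Inner hash: XOR a5⊕36⊕36⊕36⊕36⊕36⊕64⊕74 = 83.

83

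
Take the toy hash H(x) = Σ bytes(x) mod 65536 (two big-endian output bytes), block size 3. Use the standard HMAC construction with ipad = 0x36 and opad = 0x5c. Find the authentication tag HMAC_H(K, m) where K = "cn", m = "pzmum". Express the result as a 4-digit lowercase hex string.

00ec

Key "cn" = 63 6e is 2 bytes ≤ B = 3; zero-pad to 3 bytes: K' = 63 6e 00.
K' ⊕ ipad = 55 58 36.  K' ⊕ opad = 3f 32 5c.
Inner input = (K'⊕ipad) ∥ m = 55 58 36 ∥ 70 7a 6d 75 6d.
Inner hash: sum = 85+88+54+112+122+109+117+109 = 796 → 03 1c.
Outer input = (K'⊕opad) ∥ inner = 3f 32 5c ∥ 03 1c.
Outer hash (tag): sum = 63+50+92+3+28 = 236 → 00 ec.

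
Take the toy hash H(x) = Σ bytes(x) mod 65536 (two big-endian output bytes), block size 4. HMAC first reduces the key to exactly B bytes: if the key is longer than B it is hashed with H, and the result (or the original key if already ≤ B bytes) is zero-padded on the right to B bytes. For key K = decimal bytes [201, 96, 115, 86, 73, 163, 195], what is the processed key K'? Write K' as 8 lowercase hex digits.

|K| = 7 > B = 4, so first hash the key.
H(K): sum = 201+96+115+86+73+163+195 = 929 → 03 a1.
Zero-pad H(K) = 03 a1 to 4 bytes: K' = 03 a1 00 00.

03a10000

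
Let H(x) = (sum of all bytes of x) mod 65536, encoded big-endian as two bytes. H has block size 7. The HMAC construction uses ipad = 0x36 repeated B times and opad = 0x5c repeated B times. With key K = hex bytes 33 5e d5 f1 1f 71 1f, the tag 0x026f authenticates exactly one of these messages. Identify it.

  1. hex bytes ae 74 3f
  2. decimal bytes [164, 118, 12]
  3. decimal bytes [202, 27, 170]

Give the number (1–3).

1

Key hex bytes 33 5e d5 f1 1f 71 1f is exactly B = 7 bytes: K' = 33 5e d5 f1 1f 71 1f.
K' ⊕ ipad = 05 68 e3 c7 29 47 29; K' ⊕ opad = 6f 02 89 ad 43 2d 43.
m1: inner = H(05 68 e3 c7 29 47 29 ae 74 3f) = 04 11; tag = H(6f 02 89 ad 43 2d 43 04 11) = 026f ← matches
m2: inner = H(05 68 e3 c7 29 47 29 a4 76 0c) = 03 d6; tag = H(6f 02 89 ad 43 2d 43 03 d6) = 0333
m3: inner = H(05 68 e3 c7 29 47 29 ca 1b aa) = 04 3f; tag = H(6f 02 89 ad 43 2d 43 04 3f) = 029d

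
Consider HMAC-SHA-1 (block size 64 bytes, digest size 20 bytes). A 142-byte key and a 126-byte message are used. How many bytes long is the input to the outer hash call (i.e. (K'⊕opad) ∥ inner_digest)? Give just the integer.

Key is 142 > 64 bytes, so it is hashed to 20 bytes then zero-padded to 64: |K'| = 64.
Outer input = (K'⊕opad) ∥ H(inner) → 64 + 20 = 84 bytes.

84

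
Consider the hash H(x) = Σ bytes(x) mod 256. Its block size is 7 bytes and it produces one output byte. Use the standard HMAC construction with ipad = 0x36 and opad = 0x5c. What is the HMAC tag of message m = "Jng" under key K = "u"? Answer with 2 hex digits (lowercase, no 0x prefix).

Key "u" = 75 is 1 byte ≤ B = 7; zero-pad to 7 bytes: K' = 75 00 00 00 00 00 00.
K' ⊕ ipad = 43 36 36 36 36 36 36.  K' ⊕ opad = 29 5c 5c 5c 5c 5c 5c.
Inner input = (K'⊕ipad) ∥ m = 43 36 36 36 36 36 36 ∥ 4a 6e 67.
Inner hash: sum = 67+54+54+54+54+54+54+74+110+103 = 678; mod 256 = 166 → a6.
Outer input = (K'⊕opad) ∥ inner = 29 5c 5c 5c 5c 5c 5c ∥ a6.
Outer hash (tag): sum = 41+92+92+92+92+92+92+166 = 759; mod 256 = 247 → f7.

f7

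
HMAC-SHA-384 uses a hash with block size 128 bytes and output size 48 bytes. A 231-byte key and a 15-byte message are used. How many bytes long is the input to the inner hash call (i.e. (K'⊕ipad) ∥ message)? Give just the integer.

143

Key is 231 > 128 bytes, so it is hashed to 48 bytes then zero-padded to 128: |K'| = 128.
Inner input = (K'⊕ipad) ∥ m → 128 + 15 = 143 bytes.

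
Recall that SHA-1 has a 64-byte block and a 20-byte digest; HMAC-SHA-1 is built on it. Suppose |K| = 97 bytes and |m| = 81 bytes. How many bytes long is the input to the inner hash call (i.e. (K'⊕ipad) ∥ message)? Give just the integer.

145

Key is 97 > 64 bytes, so it is hashed to 20 bytes then zero-padded to 64: |K'| = 64.
Inner input = (K'⊕ipad) ∥ m → 64 + 81 = 145 bytes.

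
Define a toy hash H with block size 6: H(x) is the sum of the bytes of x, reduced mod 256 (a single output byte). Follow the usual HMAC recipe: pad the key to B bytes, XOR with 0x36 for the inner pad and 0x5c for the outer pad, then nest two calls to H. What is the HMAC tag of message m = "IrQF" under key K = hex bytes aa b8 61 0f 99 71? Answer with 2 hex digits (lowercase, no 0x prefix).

Key hex bytes aa b8 61 0f 99 71 is exactly B = 6 bytes: K' = aa b8 61 0f 99 71.
K' ⊕ ipad = 9c 8e 57 39 af 47.  K' ⊕ opad = f6 e4 3d 53 c5 2d.
Inner input = (K'⊕ipad) ∥ m = 9c 8e 57 39 af 47 ∥ 49 72 51 46.
Inner hash: sum = 156+142+87+57+175+71+73+114+81+70 = 1026; mod 256 = 2 → 02.
Outer input = (K'⊕opad) ∥ inner = f6 e4 3d 53 c5 2d ∥ 02.
Outer hash (tag): sum = 246+228+61+83+197+45+2 = 862; mod 256 = 94 → 5e.

5e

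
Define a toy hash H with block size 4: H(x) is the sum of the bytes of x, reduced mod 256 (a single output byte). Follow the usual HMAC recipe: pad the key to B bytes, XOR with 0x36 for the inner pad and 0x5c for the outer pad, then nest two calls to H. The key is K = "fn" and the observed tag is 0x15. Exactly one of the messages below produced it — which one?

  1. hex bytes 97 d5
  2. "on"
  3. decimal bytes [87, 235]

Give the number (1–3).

Key "fn" = 66 6e is 2 bytes ≤ B = 4; zero-pad to 4 bytes: K' = 66 6e 00 00.
K' ⊕ ipad = 50 58 36 36; K' ⊕ opad = 3a 32 5c 5c.
m1: inner = H(50 58 36 36 97 d5) = 80; tag = H(3a 32 5c 5c 80) = a4
m2: inner = H(50 58 36 36 6f 6e) = f1; tag = H(3a 32 5c 5c f1) = 15 ← matches
m3: inner = H(50 58 36 36 57 eb) = 56; tag = H(3a 32 5c 5c 56) = 7a

2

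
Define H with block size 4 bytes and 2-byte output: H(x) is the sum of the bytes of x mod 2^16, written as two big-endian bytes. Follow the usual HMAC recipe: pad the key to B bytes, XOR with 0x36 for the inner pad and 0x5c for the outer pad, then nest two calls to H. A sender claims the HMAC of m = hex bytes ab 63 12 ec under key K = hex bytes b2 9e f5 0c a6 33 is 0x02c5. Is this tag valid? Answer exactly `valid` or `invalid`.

invalid

Key hex bytes b2 9e f5 0c a6 33 is 6 bytes > B = 4, so hash it first: H(key) = 03 2a, then zero-pad to 4 bytes: K' = 03 2a 00 00.
K' ⊕ ipad = 35 1c 36 36; K' ⊕ opad = 5f 76 5c 5c.
Inner hash: sum = 53+28+54+54+171+99+18+236 = 713 → 02 c9.
Outer hash (recomputed tag): sum = 95+118+92+92+2+201 = 600 → 02 58.
Recomputed tag = 0258; claimed = 02c5 → mismatch.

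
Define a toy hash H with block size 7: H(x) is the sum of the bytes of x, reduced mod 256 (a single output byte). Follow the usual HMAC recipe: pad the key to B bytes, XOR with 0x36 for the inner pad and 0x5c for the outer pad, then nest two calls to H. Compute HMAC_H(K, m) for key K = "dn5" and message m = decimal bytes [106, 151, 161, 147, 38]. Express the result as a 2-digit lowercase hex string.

23

Key "dn5" = 64 6e 35 is 3 bytes ≤ B = 7; zero-pad to 7 bytes: K' = 64 6e 35 00 00 00 00.
K' ⊕ ipad = 52 58 03 36 36 36 36.  K' ⊕ opad = 38 32 69 5c 5c 5c 5c.
Inner input = (K'⊕ipad) ∥ m = 52 58 03 36 36 36 36 ∥ 6a 97 a1 93 26.
Inner hash: sum = 82+88+3+54+54+54+54+106+151+161+147+38 = 992; mod 256 = 224 → e0.
Outer input = (K'⊕opad) ∥ inner = 38 32 69 5c 5c 5c 5c ∥ e0.
Outer hash (tag): sum = 56+50+105+92+92+92+92+224 = 803; mod 256 = 35 → 23.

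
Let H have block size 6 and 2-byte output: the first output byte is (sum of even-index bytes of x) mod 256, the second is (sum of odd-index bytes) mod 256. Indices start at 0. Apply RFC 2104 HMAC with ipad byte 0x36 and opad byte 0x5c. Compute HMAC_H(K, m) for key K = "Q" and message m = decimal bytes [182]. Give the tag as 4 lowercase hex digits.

Key "Q" = 51 is 1 byte ≤ B = 6; zero-pad to 6 bytes: K' = 51 00 00 00 00 00.
K' ⊕ ipad = 67 36 36 36 36 36.  K' ⊕ opad = 0d 5c 5c 5c 5c 5c.
Inner input = (K'⊕ipad) ∥ m = 67 36 36 36 36 36 ∥ b6.
Inner hash: even-index sum = 393 mod 256 = 137; odd-index sum = 162 mod 256 = 162 → 89 a2.
Outer input = (K'⊕opad) ∥ inner = 0d 5c 5c 5c 5c 5c ∥ 89 a2.
Outer hash (tag): even-index sum = 334 mod 256 = 78; odd-index sum = 438 mod 256 = 182 → 4e b6.

4eb6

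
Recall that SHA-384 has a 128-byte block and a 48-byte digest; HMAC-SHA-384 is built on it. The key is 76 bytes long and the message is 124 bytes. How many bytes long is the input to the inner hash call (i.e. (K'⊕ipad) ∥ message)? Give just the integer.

252

Key is 76 ≤ 128 bytes, zero-padded: |K'| = 128.
Inner input = (K'⊕ipad) ∥ m → 128 + 124 = 252 bytes.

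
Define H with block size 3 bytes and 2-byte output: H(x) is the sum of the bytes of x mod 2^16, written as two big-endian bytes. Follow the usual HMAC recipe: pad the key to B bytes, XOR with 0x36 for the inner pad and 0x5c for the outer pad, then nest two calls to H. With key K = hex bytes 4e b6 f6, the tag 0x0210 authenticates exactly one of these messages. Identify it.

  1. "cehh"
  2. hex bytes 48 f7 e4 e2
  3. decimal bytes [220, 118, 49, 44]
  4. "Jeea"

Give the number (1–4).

Key hex bytes 4e b6 f6 is exactly B = 3 bytes: K' = 4e b6 f6.
K' ⊕ ipad = 78 80 c0; K' ⊕ opad = 12 ea aa.
m1: inner = H(78 80 c0 63 65 68 68) = 03 50; tag = H(12 ea aa 03 50) = 01f9
m2: inner = H(78 80 c0 48 f7 e4 e2) = 04 bd; tag = H(12 ea aa 04 bd) = 0267
m3: inner = H(78 80 c0 dc 76 31 2c) = 03 67; tag = H(12 ea aa 03 67) = 0210 ← matches
m4: inner = H(78 80 c0 4a 65 65 61) = 03 2d; tag = H(12 ea aa 03 2d) = 01d6

3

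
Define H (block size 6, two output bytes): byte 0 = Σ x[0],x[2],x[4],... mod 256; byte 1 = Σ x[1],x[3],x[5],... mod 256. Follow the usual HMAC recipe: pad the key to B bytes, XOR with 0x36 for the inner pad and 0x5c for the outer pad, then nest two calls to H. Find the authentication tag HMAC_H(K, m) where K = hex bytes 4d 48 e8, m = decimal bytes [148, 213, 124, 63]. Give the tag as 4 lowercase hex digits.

c0ca

Key hex bytes 4d 48 e8 is 3 bytes ≤ B = 6; zero-pad to 6 bytes: K' = 4d 48 e8 00 00 00.
K' ⊕ ipad = 7b 7e de 36 36 36.  K' ⊕ opad = 11 14 b4 5c 5c 5c.
Inner input = (K'⊕ipad) ∥ m = 7b 7e de 36 36 36 ∥ 94 d5 7c 3f.
Inner hash: even-index sum = 671 mod 256 = 159; odd-index sum = 510 mod 256 = 254 → 9f fe.
Outer input = (K'⊕opad) ∥ inner = 11 14 b4 5c 5c 5c ∥ 9f fe.
Outer hash (tag): even-index sum = 448 mod 256 = 192; odd-index sum = 458 mod 256 = 202 → c0 ca.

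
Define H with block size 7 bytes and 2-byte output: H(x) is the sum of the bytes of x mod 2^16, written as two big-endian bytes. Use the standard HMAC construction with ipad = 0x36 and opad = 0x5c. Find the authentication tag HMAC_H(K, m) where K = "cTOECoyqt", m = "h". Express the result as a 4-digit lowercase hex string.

Key "cTOECoyqt" = 63 54 4f 45 43 6f 79 71 74 is 9 bytes > B = 7, so hash it first: H(key) = 03 5b, then zero-pad to 7 bytes: K' = 03 5b 00 00 00 00 00.
K' ⊕ ipad = 35 6d 36 36 36 36 36.  K' ⊕ opad = 5f 07 5c 5c 5c 5c 5c.
Inner input = (K'⊕ipad) ∥ m = 35 6d 36 36 36 36 36 ∥ 68.
Inner hash: sum = 53+109+54+54+54+54+54+104 = 536 → 02 18.
Outer input = (K'⊕opad) ∥ inner = 5f 07 5c 5c 5c 5c 5c ∥ 02 18.
Outer hash (tag): sum = 95+7+92+92+92+92+92+2+24 = 588 → 02 4c.

024c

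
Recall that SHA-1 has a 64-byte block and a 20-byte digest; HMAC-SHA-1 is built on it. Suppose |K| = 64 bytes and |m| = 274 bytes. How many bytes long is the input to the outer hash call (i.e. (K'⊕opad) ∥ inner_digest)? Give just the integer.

84

Key is 64 ≤ 64 bytes, zero-padded: |K'| = 64.
Outer input = (K'⊕opad) ∥ H(inner) → 64 + 20 = 84 bytes.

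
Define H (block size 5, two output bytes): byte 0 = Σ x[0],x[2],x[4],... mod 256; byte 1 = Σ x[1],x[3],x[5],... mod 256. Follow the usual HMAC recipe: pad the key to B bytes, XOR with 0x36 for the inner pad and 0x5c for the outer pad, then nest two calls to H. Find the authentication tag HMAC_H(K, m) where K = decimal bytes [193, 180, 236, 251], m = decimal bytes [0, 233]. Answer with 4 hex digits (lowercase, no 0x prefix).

f87f

Key decimal bytes [193, 180, 236, 251] = c1 b4 ec fb is 4 bytes ≤ B = 5; zero-pad to 5 bytes: K' = c1 b4 ec fb 00.
K' ⊕ ipad = f7 82 da cd 36.  K' ⊕ opad = 9d e8 b0 a7 5c.
Inner input = (K'⊕ipad) ∥ m = f7 82 da cd 36 ∥ 00 e9.
Inner hash: even-index sum = 752 mod 256 = 240; odd-index sum = 335 mod 256 = 79 → f0 4f.
Outer input = (K'⊕opad) ∥ inner = 9d e8 b0 a7 5c ∥ f0 4f.
Outer hash (tag): even-index sum = 504 mod 256 = 248; odd-index sum = 639 mod 256 = 127 → f8 7f.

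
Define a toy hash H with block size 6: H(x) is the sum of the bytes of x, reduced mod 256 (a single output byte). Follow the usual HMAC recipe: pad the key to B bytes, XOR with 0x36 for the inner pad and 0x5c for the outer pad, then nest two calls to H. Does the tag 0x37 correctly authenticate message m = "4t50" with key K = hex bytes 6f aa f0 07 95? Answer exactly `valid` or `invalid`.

Key hex bytes 6f aa f0 07 95 is 5 bytes ≤ B = 6; zero-pad to 6 bytes: K' = 6f aa f0 07 95 00.
K' ⊕ ipad = 59 9c c6 31 a3 36; K' ⊕ opad = 33 f6 ac 5b c9 5c.
Inner hash: sum = 89+156+198+49+163+54+52+116+53+48 = 978; mod 256 = 210 → d2.
Outer hash (recomputed tag): sum = 51+246+172+91+201+92+210 = 1063; mod 256 = 39 → 27.
Recomputed tag = 27; claimed = 37 → mismatch.

invalid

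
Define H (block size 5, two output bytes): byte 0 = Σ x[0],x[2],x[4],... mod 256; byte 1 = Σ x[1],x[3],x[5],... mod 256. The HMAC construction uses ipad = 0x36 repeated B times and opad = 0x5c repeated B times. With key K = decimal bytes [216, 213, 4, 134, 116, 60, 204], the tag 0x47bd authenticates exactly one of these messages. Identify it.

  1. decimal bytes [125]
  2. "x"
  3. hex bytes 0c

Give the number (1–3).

Key decimal bytes [216, 213, 4, 134, 116, 60, 204] = d8 d5 04 86 74 3c cc is 7 bytes > B = 5, so hash it first: H(key) = 1c 97, then zero-pad to 5 bytes: K' = 1c 97 00 00 00.
K' ⊕ ipad = 2a a1 36 36 36; K' ⊕ opad = 40 cb 5c 5c 5c.
m1: inner = H(2a a1 36 36 36 7d) = 96 54; tag = H(40 cb 5c 5c 5c 96 54) = 4cbd
m2: inner = H(2a a1 36 36 36 78) = 96 4f; tag = H(40 cb 5c 5c 5c 96 4f) = 47bd ← matches
m3: inner = H(2a a1 36 36 36 0c) = 96 e3; tag = H(40 cb 5c 5c 5c 96 e3) = dbbd

2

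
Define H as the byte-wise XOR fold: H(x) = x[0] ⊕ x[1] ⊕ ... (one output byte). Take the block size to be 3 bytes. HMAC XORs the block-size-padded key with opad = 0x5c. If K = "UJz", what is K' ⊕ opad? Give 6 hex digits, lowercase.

Key "UJz" = 55 4a 7a is exactly B = 3 bytes: K' = 55 4a 7a.
XOR each byte with 0x5c: 55⊕5c=09, 4a⊕5c=16, 7a⊕5c=26.

091626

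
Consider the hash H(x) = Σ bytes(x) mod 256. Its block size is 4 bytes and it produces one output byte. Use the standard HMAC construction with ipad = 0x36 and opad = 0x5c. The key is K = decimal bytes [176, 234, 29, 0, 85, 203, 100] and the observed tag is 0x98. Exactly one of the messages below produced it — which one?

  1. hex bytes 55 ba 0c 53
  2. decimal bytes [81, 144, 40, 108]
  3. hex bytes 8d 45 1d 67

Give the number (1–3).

1

Key decimal bytes [176, 234, 29, 0, 85, 203, 100] = b0 ea 1d 00 55 cb 64 is 7 bytes > B = 4, so hash it first: H(key) = 3b, then zero-pad to 4 bytes: K' = 3b 00 00 00.
K' ⊕ ipad = 0d 36 36 36; K' ⊕ opad = 67 5c 5c 5c.
m1: inner = H(0d 36 36 36 55 ba 0c 53) = 1d; tag = H(67 5c 5c 5c 1d) = 98 ← matches
m2: inner = H(0d 36 36 36 51 90 28 6c) = 24; tag = H(67 5c 5c 5c 24) = 9f
m3: inner = H(0d 36 36 36 8d 45 1d 67) = 05; tag = H(67 5c 5c 5c 05) = 80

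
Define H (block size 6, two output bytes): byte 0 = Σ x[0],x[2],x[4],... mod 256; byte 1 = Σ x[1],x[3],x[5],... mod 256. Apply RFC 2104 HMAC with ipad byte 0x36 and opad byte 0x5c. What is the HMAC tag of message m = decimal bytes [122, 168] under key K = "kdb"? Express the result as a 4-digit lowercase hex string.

Key "kdb" = 6b 64 62 is 3 bytes ≤ B = 6; zero-pad to 6 bytes: K' = 6b 64 62 00 00 00.
K' ⊕ ipad = 5d 52 54 36 36 36.  K' ⊕ opad = 37 38 3e 5c 5c 5c.
Inner input = (K'⊕ipad) ∥ m = 5d 52 54 36 36 36 ∥ 7a a8.
Inner hash: even-index sum = 353 mod 256 = 97; odd-index sum = 358 mod 256 = 102 → 61 66.
Outer input = (K'⊕opad) ∥ inner = 37 38 3e 5c 5c 5c ∥ 61 66.
Outer hash (tag): even-index sum = 306 mod 256 = 50; odd-index sum = 342 mod 256 = 86 → 32 56.

3256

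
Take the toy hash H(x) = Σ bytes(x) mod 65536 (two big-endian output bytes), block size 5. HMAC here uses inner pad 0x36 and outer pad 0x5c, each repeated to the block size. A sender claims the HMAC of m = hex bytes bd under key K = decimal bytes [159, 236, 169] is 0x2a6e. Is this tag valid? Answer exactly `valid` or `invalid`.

invalid

Key decimal bytes [159, 236, 169] = 9f ec a9 is 3 bytes ≤ B = 5; zero-pad to 5 bytes: K' = 9f ec a9 00 00.
K' ⊕ ipad = a9 da 9f 36 36; K' ⊕ opad = c3 b0 f5 5c 5c.
Inner hash: sum = 169+218+159+54+54+189 = 843 → 03 4b.
Outer hash (recomputed tag): sum = 195+176+245+92+92+3+75 = 878 → 03 6e.
Recomputed tag = 036e; claimed = 2a6e → mismatch.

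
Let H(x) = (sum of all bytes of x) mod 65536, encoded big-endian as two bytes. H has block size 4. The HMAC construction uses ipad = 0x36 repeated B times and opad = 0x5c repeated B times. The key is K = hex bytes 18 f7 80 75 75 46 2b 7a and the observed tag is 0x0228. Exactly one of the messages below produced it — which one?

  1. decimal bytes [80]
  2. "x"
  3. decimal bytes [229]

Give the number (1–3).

3

Key hex bytes 18 f7 80 75 75 46 2b 7a is 8 bytes > B = 4, so hash it first: H(key) = 03 64, then zero-pad to 4 bytes: K' = 03 64 00 00.
K' ⊕ ipad = 35 52 36 36; K' ⊕ opad = 5f 38 5c 5c.
m1: inner = H(35 52 36 36 50) = 01 43; tag = H(5f 38 5c 5c 01 43) = 0193
m2: inner = H(35 52 36 36 78) = 01 6b; tag = H(5f 38 5c 5c 01 6b) = 01bb
m3: inner = H(35 52 36 36 e5) = 01 d8; tag = H(5f 38 5c 5c 01 d8) = 0228 ← matches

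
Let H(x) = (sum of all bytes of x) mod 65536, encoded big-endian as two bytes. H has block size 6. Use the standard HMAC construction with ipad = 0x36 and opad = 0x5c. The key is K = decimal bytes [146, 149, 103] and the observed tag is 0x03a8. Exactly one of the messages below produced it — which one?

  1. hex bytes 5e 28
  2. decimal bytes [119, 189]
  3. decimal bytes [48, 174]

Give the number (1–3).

Key decimal bytes [146, 149, 103] = 92 95 67 is 3 bytes ≤ B = 6; zero-pad to 6 bytes: K' = 92 95 67 00 00 00.
K' ⊕ ipad = a4 a3 51 36 36 36; K' ⊕ opad = ce c9 3b 5c 5c 5c.
m1: inner = H(a4 a3 51 36 36 36 5e 28) = 02 c0; tag = H(ce c9 3b 5c 5c 5c 02 c0) = 03a8 ← matches
m2: inner = H(a4 a3 51 36 36 36 77 bd) = 03 6e; tag = H(ce c9 3b 5c 5c 5c 03 6e) = 0357
m3: inner = H(a4 a3 51 36 36 36 30 ae) = 03 18; tag = H(ce c9 3b 5c 5c 5c 03 18) = 0301

1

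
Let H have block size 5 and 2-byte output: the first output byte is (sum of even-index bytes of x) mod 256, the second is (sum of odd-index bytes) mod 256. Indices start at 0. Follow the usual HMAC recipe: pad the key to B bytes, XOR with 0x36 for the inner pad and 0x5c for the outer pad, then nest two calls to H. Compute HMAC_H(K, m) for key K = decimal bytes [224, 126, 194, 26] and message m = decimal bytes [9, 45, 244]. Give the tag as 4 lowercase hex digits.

2795

Key decimal bytes [224, 126, 194, 26] = e0 7e c2 1a is 4 bytes ≤ B = 5; zero-pad to 5 bytes: K' = e0 7e c2 1a 00.
K' ⊕ ipad = d6 48 f4 2c 36.  K' ⊕ opad = bc 22 9e 46 5c.
Inner input = (K'⊕ipad) ∥ m = d6 48 f4 2c 36 ∥ 09 2d f4.
Inner hash: even-index sum = 557 mod 256 = 45; odd-index sum = 369 mod 256 = 113 → 2d 71.
Outer input = (K'⊕opad) ∥ inner = bc 22 9e 46 5c ∥ 2d 71.
Outer hash (tag): even-index sum = 551 mod 256 = 39; odd-index sum = 149 mod 256 = 149 → 27 95.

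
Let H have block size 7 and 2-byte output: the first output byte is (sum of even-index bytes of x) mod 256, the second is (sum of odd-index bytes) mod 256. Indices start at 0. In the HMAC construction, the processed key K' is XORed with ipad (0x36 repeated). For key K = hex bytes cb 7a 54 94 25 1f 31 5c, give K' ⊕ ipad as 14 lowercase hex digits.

Key hex bytes cb 7a 54 94 25 1f 31 5c is 8 bytes > B = 7, so hash it first: H(key) = 75 89, then zero-pad to 7 bytes: K' = 75 89 00 00 00 00 00.
XOR each byte with 0x36: 75⊕36=43, 89⊕36=bf, 00⊕36=36, 00⊕36=36, 00⊕36=36, 00⊕36=36, 00⊕36=36.

43bf3636363636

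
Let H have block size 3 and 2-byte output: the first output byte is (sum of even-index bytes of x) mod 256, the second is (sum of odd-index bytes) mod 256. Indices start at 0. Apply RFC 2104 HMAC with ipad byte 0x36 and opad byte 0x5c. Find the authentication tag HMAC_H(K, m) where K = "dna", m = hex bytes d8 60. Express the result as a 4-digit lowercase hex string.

Key "dna" = 64 6e 61 is exactly B = 3 bytes: K' = 64 6e 61.
K' ⊕ ipad = 52 58 57.  K' ⊕ opad = 38 32 3d.
Inner input = (K'⊕ipad) ∥ m = 52 58 57 ∥ d8 60.
Inner hash: even-index sum = 265 mod 256 = 9; odd-index sum = 304 mod 256 = 48 → 09 30.
Outer input = (K'⊕opad) ∥ inner = 38 32 3d ∥ 09 30.
Outer hash (tag): even-index sum = 165 mod 256 = 165; odd-index sum = 59 mod 256 = 59 → a5 3b.

a53b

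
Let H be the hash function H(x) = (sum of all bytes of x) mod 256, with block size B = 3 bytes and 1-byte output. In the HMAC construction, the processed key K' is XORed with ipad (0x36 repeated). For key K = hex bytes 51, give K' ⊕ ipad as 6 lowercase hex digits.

673636

Key hex bytes 51 is 1 byte ≤ B = 3; zero-pad to 3 bytes: K' = 51 00 00.
XOR each byte with 0x36: 51⊕36=67, 00⊕36=36, 00⊕36=36.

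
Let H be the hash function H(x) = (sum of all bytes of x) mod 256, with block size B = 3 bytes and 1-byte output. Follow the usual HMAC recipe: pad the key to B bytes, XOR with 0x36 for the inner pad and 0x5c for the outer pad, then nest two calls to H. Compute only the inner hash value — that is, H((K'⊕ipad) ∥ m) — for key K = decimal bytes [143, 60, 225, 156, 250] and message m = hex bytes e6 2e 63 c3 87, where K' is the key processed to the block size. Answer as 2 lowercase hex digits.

Key decimal bytes [143, 60, 225, 156, 250] = 8f 3c e1 9c fa is 5 bytes > B = 3, so hash it first: H(key) = 42, then zero-pad to 3 bytes: K' = 42 00 00.
K' ⊕ ipad = 74 36 36.
Inner input = 74 36 36 ∥ e6 2e 63 c3 87.
Inner hash: sum = 116+54+54+230+46+99+195+135 = 929; mod 256 = 161 → a1.

a1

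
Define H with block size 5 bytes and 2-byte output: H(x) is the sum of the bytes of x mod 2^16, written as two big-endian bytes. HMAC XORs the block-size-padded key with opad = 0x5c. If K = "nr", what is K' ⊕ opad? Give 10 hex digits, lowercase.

322e5c5c5c

Key "nr" = 6e 72 is 2 bytes ≤ B = 5; zero-pad to 5 bytes: K' = 6e 72 00 00 00.
XOR each byte with 0x5c: 6e⊕5c=32, 72⊕5c=2e, 00⊕5c=5c, 00⊕5c=5c, 00⊕5c=5c.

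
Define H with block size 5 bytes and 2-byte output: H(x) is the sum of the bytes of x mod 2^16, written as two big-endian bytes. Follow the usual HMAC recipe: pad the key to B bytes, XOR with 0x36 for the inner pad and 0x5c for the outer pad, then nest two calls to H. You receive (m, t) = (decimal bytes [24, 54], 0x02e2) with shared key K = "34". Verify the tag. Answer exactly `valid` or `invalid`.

valid

Key "34" = 33 34 is 2 bytes ≤ B = 5; zero-pad to 5 bytes: K' = 33 34 00 00 00.
K' ⊕ ipad = 05 02 36 36 36; K' ⊕ opad = 6f 68 5c 5c 5c.
Inner hash: sum = 5+2+54+54+54+24+54 = 247 → 00 f7.
Outer hash (recomputed tag): sum = 111+104+92+92+92+0+247 = 738 → 02 e2.
Recomputed tag = 02e2; claimed = 02e2 → match.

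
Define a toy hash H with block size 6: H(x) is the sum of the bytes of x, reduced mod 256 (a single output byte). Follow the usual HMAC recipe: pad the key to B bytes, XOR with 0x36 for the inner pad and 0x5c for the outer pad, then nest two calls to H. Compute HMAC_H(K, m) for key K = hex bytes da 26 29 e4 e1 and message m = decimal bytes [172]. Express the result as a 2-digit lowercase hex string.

Key hex bytes da 26 29 e4 e1 is 5 bytes ≤ B = 6; zero-pad to 6 bytes: K' = da 26 29 e4 e1 00.
K' ⊕ ipad = ec 10 1f d2 d7 36.  K' ⊕ opad = 86 7a 75 b8 bd 5c.
Inner input = (K'⊕ipad) ∥ m = ec 10 1f d2 d7 36 ∥ ac.
Inner hash: sum = 236+16+31+210+215+54+172 = 934; mod 256 = 166 → a6.
Outer input = (K'⊕opad) ∥ inner = 86 7a 75 b8 bd 5c ∥ a6.
Outer hash (tag): sum = 134+122+117+184+189+92+166 = 1004; mod 256 = 236 → ec.

ec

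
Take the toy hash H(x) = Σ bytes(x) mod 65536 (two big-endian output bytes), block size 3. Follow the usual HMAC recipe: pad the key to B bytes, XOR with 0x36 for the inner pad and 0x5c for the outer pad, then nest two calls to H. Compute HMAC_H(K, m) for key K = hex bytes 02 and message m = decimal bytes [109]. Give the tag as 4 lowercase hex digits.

Key hex bytes 02 is 1 byte ≤ B = 3; zero-pad to 3 bytes: K' = 02 00 00.
K' ⊕ ipad = 34 36 36.  K' ⊕ opad = 5e 5c 5c.
Inner input = (K'⊕ipad) ∥ m = 34 36 36 ∥ 6d.
Inner hash: sum = 52+54+54+109 = 269 → 01 0d.
Outer input = (K'⊕opad) ∥ inner = 5e 5c 5c ∥ 01 0d.
Outer hash (tag): sum = 94+92+92+1+13 = 292 → 01 24.

0124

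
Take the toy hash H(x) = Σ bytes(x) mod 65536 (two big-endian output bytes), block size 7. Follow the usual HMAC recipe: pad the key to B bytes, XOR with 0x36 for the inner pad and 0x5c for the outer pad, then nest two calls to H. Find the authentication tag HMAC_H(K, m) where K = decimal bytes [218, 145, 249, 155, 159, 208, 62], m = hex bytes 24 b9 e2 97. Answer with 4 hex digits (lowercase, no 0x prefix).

0572

Key decimal bytes [218, 145, 249, 155, 159, 208, 62] = da 91 f9 9b 9f d0 3e is exactly B = 7 bytes: K' = da 91 f9 9b 9f d0 3e.
K' ⊕ ipad = ec a7 cf ad a9 e6 08.  K' ⊕ opad = 86 cd a5 c7 c3 8c 62.
Inner input = (K'⊕ipad) ∥ m = ec a7 cf ad a9 e6 08 ∥ 24 b9 e2 97.
Inner hash: sum = 236+167+207+173+169+230+8+36+185+226+151 = 1788 → 06 fc.
Outer input = (K'⊕opad) ∥ inner = 86 cd a5 c7 c3 8c 62 ∥ 06 fc.
Outer hash (tag): sum = 134+205+165+199+195+140+98+6+252 = 1394 → 05 72.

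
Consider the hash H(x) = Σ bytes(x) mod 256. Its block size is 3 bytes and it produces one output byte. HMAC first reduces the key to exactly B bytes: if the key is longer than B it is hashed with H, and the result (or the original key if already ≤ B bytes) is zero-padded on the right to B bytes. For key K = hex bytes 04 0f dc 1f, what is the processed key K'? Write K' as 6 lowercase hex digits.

|K| = 4 > B = 3, so first hash the key.
H(K): sum = 4+15+220+31 = 270; mod 256 = 14 → 0e.
Zero-pad H(K) = 0e to 3 bytes: K' = 0e 00 00.

0e0000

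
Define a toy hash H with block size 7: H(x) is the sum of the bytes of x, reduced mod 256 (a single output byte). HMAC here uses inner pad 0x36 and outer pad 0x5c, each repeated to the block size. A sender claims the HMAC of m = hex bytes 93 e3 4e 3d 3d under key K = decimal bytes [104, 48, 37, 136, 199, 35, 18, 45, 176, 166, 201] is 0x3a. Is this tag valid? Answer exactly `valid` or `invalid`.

Key decimal bytes [104, 48, 37, 136, 199, 35, 18, 45, 176, 166, 201] = 68 30 25 88 c7 23 12 2d b0 a6 c9 is 11 bytes > B = 7, so hash it first: H(key) = 8d, then zero-pad to 7 bytes: K' = 8d 00 00 00 00 00 00.
K' ⊕ ipad = bb 36 36 36 36 36 36; K' ⊕ opad = d1 5c 5c 5c 5c 5c 5c.
Inner hash: sum = 187+54+54+54+54+54+54+147+227+78+61+61 = 1085; mod 256 = 61 → 3d.
Outer hash (recomputed tag): sum = 209+92+92+92+92+92+92+61 = 822; mod 256 = 54 → 36.
Recomputed tag = 36; claimed = 3a → mismatch.

invalid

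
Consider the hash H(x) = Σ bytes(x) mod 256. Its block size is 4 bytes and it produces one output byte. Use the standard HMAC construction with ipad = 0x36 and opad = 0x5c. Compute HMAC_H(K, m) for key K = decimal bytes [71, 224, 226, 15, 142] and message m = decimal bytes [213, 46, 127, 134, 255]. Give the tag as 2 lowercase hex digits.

Key decimal bytes [71, 224, 226, 15, 142] = 47 e0 e2 0f 8e is 5 bytes > B = 4, so hash it first: H(key) = a6, then zero-pad to 4 bytes: K' = a6 00 00 00.
K' ⊕ ipad = 90 36 36 36.  K' ⊕ opad = fa 5c 5c 5c.
Inner input = (K'⊕ipad) ∥ m = 90 36 36 36 ∥ d5 2e 7f 86 ff.
Inner hash: sum = 144+54+54+54+213+46+127+134+255 = 1081; mod 256 = 57 → 39.
Outer input = (K'⊕opad) ∥ inner = fa 5c 5c 5c ∥ 39.
Outer hash (tag): sum = 250+92+92+92+57 = 583; mod 256 = 71 → 47.

47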